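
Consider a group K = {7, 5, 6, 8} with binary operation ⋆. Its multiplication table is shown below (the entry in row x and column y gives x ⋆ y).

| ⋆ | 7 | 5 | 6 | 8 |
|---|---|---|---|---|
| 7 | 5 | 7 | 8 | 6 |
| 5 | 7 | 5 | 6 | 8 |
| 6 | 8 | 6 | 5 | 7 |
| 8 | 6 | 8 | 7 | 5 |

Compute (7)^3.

7^1 = 7
7^2 = 7 ⋆ 7 = 5
7^3 = 5 ⋆ 7 = 7

7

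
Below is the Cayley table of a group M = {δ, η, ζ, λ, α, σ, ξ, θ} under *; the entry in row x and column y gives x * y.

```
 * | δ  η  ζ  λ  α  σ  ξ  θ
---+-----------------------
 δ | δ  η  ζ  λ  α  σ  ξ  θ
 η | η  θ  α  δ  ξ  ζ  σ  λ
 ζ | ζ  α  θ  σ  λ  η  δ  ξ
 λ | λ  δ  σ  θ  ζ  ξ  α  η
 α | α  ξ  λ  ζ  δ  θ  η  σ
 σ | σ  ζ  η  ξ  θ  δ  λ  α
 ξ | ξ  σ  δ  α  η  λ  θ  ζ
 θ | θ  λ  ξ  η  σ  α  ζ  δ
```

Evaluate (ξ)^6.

θ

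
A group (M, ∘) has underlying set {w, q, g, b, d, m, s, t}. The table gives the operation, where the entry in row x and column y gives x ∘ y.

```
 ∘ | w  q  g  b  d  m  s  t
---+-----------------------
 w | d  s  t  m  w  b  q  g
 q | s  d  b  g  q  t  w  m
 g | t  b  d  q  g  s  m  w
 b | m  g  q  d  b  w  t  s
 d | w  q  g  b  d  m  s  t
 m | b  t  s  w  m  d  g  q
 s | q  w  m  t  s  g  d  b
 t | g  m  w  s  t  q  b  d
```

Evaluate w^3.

w^1 = w
w^2 = w ∘ w = d
w^3 = d ∘ w = w
(Structurally, M here is isomorphic to the elementary abelian group (Z_2)^3.)

w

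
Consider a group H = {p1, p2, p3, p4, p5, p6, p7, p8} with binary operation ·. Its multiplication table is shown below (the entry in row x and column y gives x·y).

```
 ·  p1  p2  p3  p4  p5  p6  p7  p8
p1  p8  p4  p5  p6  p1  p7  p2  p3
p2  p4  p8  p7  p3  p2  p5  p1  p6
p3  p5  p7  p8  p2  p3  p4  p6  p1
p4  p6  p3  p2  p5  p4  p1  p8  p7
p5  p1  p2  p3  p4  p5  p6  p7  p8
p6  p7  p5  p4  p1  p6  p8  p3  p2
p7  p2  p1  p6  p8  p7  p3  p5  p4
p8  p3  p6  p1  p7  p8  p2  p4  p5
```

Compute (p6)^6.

p6^1 = p6
p6^2 = p6·p6 = p8
p6^3 = p8·p6 = p2
p6^4 = p2·p6 = p5
p6^5 = p5·p6 = p6
p6^6 = p6·p6 = p8

p8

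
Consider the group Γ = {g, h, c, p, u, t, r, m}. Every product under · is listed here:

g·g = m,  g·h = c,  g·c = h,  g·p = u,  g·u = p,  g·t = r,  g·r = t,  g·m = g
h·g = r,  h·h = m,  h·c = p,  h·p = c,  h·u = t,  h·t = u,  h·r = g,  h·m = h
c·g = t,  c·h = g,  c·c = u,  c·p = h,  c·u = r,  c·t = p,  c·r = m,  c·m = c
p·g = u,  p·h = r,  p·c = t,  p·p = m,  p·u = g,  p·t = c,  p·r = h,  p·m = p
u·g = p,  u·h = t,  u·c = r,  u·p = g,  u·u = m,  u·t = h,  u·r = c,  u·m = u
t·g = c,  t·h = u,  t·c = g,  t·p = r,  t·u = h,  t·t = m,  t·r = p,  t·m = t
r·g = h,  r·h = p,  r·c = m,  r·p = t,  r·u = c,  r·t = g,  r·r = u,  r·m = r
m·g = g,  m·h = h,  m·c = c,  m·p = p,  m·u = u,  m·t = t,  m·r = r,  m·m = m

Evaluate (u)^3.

u

u^1 = u
u^2 = u·u = m
u^3 = m·u = u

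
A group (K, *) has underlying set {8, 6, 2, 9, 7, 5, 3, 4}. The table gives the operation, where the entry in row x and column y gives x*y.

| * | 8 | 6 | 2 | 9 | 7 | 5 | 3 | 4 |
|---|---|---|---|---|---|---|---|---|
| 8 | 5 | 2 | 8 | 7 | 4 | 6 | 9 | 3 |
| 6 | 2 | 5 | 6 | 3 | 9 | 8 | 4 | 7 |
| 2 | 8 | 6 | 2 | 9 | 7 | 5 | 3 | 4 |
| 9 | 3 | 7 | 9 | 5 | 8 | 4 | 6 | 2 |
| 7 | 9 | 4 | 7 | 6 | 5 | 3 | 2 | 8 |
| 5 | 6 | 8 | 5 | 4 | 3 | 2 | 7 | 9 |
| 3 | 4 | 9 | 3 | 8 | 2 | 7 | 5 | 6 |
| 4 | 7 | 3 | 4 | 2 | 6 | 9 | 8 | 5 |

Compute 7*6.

Read row 7, column 6: 7*6 = 4.

4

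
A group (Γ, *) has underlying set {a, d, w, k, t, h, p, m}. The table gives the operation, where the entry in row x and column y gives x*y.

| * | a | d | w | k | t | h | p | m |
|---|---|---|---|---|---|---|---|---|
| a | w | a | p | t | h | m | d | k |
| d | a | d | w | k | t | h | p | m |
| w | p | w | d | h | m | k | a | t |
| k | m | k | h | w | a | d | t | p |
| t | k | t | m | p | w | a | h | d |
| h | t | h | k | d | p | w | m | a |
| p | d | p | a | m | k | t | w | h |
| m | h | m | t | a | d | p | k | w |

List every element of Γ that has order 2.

{w}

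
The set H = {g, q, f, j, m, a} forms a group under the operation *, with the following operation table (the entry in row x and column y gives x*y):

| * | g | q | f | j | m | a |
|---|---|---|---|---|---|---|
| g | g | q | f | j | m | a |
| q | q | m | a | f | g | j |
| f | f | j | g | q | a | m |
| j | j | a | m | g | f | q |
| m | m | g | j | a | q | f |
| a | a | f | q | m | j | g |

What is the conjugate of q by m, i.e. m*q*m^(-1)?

The identity is g. In row m, the entry g sits in column q, so m^(-1) = q.
m*q = g
g*q = q

q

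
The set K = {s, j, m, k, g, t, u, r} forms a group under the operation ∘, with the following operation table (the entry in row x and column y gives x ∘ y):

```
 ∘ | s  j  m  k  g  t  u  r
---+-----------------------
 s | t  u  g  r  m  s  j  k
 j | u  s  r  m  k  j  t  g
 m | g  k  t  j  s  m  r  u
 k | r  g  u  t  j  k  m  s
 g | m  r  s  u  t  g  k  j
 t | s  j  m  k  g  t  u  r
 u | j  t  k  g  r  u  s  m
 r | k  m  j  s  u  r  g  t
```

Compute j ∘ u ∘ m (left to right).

j ∘ u = t
t ∘ m = m

m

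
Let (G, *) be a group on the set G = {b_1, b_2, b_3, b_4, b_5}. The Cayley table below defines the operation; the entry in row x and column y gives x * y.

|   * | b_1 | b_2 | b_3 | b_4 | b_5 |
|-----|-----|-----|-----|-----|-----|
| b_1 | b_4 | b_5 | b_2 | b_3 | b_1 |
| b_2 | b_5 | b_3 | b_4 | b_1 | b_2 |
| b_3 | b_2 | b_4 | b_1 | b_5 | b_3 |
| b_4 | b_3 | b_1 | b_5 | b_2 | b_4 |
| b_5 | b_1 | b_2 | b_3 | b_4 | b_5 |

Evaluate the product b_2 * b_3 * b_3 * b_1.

b_1

b_2 * b_3 = b_4
b_4 * b_3 = b_5
b_5 * b_1 = b_1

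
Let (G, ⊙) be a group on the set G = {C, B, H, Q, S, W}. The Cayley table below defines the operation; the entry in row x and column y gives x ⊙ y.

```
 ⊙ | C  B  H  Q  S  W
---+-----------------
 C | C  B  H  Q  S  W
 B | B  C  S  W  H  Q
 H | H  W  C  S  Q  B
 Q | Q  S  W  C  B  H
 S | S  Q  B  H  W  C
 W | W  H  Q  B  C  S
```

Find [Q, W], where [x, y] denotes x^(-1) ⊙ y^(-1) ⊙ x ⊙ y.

Identity is C; from the table Q^(-1) = Q and W^(-1) = S.
Q ⊙ S = B
B ⊙ Q = W
W ⊙ W = S

S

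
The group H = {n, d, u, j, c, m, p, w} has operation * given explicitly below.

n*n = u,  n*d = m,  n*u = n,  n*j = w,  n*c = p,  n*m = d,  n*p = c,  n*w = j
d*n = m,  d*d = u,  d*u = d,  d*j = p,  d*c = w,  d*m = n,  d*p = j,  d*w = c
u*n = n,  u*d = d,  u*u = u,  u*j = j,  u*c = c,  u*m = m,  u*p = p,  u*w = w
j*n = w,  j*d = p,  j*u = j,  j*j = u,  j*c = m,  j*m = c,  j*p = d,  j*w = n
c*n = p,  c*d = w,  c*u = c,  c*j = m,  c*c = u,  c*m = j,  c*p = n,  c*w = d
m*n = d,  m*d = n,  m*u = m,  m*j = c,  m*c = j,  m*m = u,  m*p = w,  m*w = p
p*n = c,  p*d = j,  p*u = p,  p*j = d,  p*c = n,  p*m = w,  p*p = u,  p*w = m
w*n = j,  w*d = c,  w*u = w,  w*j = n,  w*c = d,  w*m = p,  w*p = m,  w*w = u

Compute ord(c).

2

The identity element is u (its row matches the header).
c^1 = c
c^2 = c * c = u
The first power of c equal to the identity is c^2, so ord(c) = 2.
(Structurally, H here is isomorphic to the elementary abelian group (Z_2)^3.)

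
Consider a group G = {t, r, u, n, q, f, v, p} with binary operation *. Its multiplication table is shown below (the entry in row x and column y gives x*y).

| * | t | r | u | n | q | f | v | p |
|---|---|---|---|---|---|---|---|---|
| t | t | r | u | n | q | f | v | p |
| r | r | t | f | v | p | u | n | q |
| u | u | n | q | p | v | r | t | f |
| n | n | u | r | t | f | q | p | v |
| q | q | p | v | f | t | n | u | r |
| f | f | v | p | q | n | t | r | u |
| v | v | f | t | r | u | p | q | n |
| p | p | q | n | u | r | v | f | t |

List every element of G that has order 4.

{u, v}

Identity is t. Compute the order of each non-identity element by repeated multiplication:
  r: r → t  (order 2)
  u: u → q → v → t  (order 4)
  n: n → t  (order 2)
  q: q → t  (order 2)
  f: f → t  (order 2)
  v: v → q → u → t  (order 4)
  p: p → t  (order 2)
Elements of order 4: {u, v}.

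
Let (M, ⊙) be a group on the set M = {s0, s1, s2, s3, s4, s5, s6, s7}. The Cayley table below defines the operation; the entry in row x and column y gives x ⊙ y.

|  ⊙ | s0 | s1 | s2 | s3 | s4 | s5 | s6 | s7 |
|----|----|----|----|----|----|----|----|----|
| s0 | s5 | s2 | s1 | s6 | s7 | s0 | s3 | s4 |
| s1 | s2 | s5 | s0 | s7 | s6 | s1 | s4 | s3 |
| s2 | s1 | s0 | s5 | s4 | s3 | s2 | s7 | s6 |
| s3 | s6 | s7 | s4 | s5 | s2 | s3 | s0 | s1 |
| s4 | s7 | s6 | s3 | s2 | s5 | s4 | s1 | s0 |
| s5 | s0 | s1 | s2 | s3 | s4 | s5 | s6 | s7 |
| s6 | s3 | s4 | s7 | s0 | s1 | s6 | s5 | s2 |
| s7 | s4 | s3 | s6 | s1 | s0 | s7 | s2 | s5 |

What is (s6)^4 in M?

s6^1 = s6
s6^2 = s6 ⊙ s6 = s5
s6^3 = s5 ⊙ s6 = s6
s6^4 = s6 ⊙ s6 = s5

s5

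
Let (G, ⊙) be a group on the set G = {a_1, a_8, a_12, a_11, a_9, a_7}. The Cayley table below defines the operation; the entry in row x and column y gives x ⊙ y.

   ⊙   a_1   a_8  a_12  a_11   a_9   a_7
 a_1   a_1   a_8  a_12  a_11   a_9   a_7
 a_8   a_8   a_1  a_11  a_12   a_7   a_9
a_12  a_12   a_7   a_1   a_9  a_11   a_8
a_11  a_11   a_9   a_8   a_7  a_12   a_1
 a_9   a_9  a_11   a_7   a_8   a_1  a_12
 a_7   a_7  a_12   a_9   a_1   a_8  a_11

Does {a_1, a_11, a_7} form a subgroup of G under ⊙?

{a_1, a_11, a_7} contains the identity a_1.
Checking products: every product of two elements of {a_1, a_11, a_7} (read from the table) lies in {a_1, a_11, a_7}, so the set is closed.
In a finite group, a nonempty closed subset is a subgroup. So {a_1, a_11, a_7} ≤ G.

Yes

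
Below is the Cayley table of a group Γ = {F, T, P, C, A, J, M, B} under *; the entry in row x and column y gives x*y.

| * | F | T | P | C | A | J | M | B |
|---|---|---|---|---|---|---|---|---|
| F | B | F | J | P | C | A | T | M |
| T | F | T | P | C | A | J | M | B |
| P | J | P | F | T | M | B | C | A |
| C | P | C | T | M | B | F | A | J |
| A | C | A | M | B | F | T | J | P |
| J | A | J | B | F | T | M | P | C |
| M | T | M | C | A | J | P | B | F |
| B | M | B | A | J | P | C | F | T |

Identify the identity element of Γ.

The identity e satisfies e*x = x for all x, so its row in the table reproduces the column headers.
Row T reads: F, T, P, C, A, J, M, B — exactly the header order. So T is the identity.

T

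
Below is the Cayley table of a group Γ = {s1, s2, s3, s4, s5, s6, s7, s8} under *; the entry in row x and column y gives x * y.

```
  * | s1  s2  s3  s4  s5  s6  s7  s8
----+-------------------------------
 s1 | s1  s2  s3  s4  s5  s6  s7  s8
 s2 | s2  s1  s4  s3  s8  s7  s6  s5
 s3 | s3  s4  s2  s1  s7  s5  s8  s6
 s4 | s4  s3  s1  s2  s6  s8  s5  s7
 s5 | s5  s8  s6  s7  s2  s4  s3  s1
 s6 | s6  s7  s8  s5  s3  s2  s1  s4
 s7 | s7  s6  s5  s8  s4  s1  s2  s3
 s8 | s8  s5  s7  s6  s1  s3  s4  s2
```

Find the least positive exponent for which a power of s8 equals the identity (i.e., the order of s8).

4

The identity element is s1 (its row matches the header).
s8^1 = s8
s8^2 = s8 * s8 = s2
s8^3 = s2 * s8 = s5
s8^4 = s5 * s8 = s1
The first power of s8 equal to the identity is s8^4, so ord(s8) = 4.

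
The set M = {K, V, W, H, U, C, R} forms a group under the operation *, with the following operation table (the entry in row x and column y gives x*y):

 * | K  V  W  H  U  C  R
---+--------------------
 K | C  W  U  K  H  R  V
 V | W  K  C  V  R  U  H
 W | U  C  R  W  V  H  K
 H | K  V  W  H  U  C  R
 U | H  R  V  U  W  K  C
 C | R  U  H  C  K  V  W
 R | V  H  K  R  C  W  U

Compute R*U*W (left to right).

R*U = C
C*W = H

H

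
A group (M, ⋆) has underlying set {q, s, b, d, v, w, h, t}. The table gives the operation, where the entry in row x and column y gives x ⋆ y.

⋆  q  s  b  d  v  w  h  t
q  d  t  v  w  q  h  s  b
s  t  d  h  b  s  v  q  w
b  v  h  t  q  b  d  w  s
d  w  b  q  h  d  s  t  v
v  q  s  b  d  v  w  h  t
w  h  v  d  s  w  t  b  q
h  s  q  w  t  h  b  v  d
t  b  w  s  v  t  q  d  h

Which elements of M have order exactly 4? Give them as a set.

Identity is v. Compute the order of each non-identity element by repeated multiplication:
  q: q → d → w → h → s → t → b → v  (order 8)
  s: s → d → b → h → q → t → w → v  (order 8)
  b: b → t → s → h → w → d → q → v  (order 8)
  d: d → h → t → v  (order 4)
  w: w → t → q → h → b → d → s → v  (order 8)
  h: h → v  (order 2)
  t: t → h → d → v  (order 4)
Elements of order 4: {d, t}.
(Structurally, M here is isomorphic to the cyclic group Z_8.)

{d, t}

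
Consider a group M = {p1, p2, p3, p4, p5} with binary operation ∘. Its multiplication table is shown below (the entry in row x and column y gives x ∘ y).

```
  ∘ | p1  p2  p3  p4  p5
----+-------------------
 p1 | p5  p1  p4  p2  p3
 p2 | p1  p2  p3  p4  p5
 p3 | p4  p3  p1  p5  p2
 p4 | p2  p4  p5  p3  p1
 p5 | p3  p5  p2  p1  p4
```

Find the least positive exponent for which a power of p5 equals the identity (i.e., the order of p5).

5

The identity element is p2 (its row matches the header).
p5^1 = p5
p5^2 = p5 ∘ p5 = p4
p5^3 = p4 ∘ p5 = p1
p5^4 = p1 ∘ p5 = p3
p5^5 = p3 ∘ p5 = p2
The first power of p5 equal to the identity is p5^5, so ord(p5) = 5.
(Structurally, M here is isomorphic to the cyclic group Z_5.)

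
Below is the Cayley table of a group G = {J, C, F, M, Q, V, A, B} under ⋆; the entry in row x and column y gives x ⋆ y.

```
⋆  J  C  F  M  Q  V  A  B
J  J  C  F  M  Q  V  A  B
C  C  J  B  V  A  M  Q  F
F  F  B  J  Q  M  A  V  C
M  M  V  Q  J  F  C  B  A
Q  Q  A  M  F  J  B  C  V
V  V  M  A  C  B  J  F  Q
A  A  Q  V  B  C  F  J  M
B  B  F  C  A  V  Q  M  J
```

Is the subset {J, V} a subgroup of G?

{J, V} contains the identity J.
Checking products: every product of two elements of {J, V} (read from the table) lies in {J, V}, so the set is closed.
In a finite group, a nonempty closed subset is a subgroup. So {J, V} ≤ G.

Yes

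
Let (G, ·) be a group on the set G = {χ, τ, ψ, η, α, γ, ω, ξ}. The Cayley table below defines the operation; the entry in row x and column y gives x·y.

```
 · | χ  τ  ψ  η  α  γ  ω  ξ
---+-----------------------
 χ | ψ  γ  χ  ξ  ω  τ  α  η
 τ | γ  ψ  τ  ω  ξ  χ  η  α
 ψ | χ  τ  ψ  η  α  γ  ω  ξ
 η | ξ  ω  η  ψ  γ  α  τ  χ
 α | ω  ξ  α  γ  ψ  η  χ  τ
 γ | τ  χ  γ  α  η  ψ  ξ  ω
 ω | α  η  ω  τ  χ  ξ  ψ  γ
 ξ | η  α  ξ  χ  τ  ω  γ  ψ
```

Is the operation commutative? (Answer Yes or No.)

Yes

Check whether the table is symmetric across its main diagonal.
Every entry (row x, col y) equals the entry (row y, col x), so G is abelian.
(In fact G ≅ the elementary abelian group (Z_2)^3.)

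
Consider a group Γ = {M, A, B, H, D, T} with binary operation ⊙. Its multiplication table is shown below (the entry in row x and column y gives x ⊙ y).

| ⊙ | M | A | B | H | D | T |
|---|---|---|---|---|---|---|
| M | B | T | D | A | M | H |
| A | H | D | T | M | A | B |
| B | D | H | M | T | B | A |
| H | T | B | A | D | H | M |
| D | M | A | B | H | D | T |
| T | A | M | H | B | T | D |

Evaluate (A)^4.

D

A^1 = A
A^2 = A ⊙ A = D
A^3 = D ⊙ A = A
A^4 = A ⊙ A = D
(Structurally, Γ here is isomorphic to the symmetric group S_3.)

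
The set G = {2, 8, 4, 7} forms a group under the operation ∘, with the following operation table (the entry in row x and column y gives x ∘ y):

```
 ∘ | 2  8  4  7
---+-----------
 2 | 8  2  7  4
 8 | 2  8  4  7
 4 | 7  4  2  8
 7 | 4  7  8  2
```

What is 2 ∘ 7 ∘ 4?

2 ∘ 7 = 4
4 ∘ 4 = 2

2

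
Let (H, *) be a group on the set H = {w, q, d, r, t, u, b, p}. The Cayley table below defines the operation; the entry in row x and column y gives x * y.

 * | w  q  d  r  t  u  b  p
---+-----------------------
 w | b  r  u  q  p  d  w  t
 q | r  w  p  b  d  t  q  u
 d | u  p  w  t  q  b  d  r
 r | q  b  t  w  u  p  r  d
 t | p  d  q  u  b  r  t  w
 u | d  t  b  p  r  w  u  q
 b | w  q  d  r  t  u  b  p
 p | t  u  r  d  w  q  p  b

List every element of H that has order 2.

{p, t, w}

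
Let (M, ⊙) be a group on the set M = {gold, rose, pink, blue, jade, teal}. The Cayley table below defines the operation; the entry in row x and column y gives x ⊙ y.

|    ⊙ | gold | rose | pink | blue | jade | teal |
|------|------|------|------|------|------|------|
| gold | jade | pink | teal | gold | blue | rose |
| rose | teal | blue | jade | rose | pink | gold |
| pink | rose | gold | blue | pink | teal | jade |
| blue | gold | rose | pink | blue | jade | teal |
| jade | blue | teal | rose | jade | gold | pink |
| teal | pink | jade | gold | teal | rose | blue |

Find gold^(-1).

First locate the identity: row blue matches the header, so blue is the identity.
Scan row gold for blue: gold ⊙ jade = blue. Hence gold^(-1) = jade.

jade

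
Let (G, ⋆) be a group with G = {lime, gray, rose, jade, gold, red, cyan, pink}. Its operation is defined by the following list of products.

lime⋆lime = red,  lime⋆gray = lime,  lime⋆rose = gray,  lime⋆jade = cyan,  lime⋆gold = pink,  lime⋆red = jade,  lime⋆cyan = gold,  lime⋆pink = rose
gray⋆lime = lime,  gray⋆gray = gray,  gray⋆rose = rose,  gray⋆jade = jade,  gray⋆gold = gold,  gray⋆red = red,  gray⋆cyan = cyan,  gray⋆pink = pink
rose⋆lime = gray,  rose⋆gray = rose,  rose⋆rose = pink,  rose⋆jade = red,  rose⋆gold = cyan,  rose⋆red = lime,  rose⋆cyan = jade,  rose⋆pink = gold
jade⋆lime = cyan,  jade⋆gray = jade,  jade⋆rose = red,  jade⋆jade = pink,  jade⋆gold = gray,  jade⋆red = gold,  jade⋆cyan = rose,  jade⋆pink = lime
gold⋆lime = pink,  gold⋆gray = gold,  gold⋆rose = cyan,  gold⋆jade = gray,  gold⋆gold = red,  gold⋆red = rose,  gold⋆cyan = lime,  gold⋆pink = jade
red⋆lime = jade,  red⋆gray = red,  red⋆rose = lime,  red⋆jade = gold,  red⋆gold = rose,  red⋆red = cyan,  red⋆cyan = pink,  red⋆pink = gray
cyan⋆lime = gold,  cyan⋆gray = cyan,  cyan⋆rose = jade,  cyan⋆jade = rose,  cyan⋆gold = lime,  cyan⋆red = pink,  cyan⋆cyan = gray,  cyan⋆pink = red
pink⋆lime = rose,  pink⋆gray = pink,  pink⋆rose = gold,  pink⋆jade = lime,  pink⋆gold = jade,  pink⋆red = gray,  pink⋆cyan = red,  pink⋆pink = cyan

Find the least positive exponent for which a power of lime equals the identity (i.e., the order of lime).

8

The identity element is gray (its row matches the header).
lime^1 = lime
lime^2 = lime ⋆ lime = red
lime^3 = red ⋆ lime = jade
lime^4 = jade ⋆ lime = cyan
lime^5 = cyan ⋆ lime = gold
lime^6 = gold ⋆ lime = pink
lime^7 = pink ⋆ lime = rose
lime^8 = rose ⋆ lime = gray
The first power of lime equal to the identity is lime^8, so ord(lime) = 8.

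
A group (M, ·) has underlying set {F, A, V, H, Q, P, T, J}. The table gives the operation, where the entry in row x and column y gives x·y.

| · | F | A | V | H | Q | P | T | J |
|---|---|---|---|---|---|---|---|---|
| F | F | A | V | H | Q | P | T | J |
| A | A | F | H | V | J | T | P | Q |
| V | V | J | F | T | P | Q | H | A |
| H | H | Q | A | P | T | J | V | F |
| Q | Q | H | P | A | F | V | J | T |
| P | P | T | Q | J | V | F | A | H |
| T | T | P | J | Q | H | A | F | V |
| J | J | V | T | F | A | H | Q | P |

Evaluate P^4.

F

P^1 = P
P^2 = P·P = F
P^3 = F·P = P
P^4 = P·P = F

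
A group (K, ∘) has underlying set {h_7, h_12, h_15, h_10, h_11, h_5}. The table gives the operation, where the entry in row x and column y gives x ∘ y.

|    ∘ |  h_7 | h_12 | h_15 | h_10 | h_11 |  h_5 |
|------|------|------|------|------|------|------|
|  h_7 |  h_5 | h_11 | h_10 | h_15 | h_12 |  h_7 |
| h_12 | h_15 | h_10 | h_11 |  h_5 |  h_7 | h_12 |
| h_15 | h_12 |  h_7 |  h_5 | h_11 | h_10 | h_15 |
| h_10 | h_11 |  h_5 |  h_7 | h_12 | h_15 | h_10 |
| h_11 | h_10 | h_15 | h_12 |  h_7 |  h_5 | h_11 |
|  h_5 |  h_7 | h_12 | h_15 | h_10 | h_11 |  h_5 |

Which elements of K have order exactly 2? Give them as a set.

Identity is h_5. Compute the order of each non-identity element by repeated multiplication:
  h_7: h_7 → h_5  (order 2)
  h_12: h_12 → h_10 → h_5  (order 3)
  h_15: h_15 → h_5  (order 2)
  h_10: h_10 → h_12 → h_5  (order 3)
  h_11: h_11 → h_5  (order 2)
Elements of order 2: {h_11, h_15, h_7}.

{h_11, h_15, h_7}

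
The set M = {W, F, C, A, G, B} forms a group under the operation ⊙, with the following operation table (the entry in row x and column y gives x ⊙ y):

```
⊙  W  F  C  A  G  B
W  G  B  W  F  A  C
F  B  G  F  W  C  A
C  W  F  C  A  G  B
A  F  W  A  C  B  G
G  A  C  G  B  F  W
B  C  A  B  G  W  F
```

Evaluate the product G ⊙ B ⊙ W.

G ⊙ B = W
W ⊙ W = G
(Structurally, M here is isomorphic to the cyclic group Z_6.)

G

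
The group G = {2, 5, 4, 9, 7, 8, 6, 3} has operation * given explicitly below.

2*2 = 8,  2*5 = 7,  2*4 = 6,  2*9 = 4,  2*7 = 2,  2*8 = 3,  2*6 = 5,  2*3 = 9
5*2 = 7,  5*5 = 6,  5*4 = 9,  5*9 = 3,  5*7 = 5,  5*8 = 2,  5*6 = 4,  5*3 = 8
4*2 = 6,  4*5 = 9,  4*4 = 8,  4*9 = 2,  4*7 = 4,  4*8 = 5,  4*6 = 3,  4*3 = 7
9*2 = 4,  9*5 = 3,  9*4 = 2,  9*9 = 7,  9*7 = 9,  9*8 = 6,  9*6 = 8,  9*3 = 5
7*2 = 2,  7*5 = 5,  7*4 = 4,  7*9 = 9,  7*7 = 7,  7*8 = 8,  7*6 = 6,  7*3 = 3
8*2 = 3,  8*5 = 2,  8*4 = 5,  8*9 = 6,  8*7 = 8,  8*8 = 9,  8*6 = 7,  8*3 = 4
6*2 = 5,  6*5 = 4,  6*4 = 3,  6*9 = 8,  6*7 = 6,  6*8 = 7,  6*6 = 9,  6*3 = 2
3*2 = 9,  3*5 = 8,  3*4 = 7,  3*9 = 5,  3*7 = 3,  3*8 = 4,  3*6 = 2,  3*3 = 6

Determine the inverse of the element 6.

8

First locate the identity: row 7 matches the header, so 7 is the identity.
Scan row 6 for 7: 6 * 8 = 7. Hence 6^(-1) = 8.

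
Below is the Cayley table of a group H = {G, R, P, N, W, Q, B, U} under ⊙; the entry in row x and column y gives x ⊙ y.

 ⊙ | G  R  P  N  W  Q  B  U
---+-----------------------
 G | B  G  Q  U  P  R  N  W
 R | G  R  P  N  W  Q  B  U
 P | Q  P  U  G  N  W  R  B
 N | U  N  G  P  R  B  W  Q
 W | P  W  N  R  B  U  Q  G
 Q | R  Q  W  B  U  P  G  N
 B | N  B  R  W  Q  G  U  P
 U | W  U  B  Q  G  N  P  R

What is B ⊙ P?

R

Read row B, column P: B ⊙ P = R.
(Structurally, H here is isomorphic to the cyclic group Z_8.)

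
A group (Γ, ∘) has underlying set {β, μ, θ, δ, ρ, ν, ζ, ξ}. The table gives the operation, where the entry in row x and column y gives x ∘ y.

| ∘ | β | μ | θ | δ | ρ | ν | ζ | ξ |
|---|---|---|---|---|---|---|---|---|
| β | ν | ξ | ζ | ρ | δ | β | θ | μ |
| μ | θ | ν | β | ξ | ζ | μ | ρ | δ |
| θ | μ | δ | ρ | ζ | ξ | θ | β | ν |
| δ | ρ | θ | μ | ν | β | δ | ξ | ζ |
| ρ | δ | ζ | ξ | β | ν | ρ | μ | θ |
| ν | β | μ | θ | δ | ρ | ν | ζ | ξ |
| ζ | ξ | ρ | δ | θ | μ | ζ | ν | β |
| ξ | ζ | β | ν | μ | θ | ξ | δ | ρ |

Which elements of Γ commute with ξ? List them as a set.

{θ, ν, ξ, ρ}

Compare row ξ with column ξ entry by entry.
θ ∘ ξ = ν = ξ ∘ θ, so θ commutes with ξ.
β ∘ ξ = μ but ξ ∘ β = ζ, so β does not.
Collecting the elements that commute with ξ: C(ξ) = {θ, ν, ξ, ρ}.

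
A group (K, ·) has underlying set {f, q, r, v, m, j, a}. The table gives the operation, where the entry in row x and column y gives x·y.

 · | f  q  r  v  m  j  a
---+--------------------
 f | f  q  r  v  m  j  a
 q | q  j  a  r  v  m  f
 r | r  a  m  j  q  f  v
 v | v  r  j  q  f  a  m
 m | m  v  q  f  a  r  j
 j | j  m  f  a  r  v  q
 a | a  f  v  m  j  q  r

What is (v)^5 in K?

a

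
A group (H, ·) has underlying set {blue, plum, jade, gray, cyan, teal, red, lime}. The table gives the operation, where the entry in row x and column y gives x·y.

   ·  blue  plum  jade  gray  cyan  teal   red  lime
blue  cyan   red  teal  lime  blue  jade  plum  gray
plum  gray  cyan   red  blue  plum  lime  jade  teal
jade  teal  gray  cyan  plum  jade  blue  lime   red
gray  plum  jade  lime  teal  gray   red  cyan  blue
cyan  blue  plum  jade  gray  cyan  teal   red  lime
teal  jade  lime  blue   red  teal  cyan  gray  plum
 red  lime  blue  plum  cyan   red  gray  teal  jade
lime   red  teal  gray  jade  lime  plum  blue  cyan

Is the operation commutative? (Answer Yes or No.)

No

gray·lime = blue but lime·gray = jade.
Since gray and lime do not commute, H is not abelian.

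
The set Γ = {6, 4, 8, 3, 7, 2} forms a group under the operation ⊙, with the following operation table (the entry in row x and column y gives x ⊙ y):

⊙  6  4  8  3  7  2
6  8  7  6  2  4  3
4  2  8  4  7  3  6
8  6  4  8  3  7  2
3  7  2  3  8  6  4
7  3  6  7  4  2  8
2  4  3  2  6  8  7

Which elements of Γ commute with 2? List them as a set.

{2, 7, 8}

Compare row 2 with column 2 entry by entry.
7 ⊙ 2 = 8 = 2 ⊙ 7, so 7 commutes with 2.
4 ⊙ 2 = 6 but 2 ⊙ 4 = 3, so 4 does not.
Collecting the elements that commute with 2: C(2) = {2, 7, 8}.
(Structurally, Γ here is isomorphic to the symmetric group S_3.)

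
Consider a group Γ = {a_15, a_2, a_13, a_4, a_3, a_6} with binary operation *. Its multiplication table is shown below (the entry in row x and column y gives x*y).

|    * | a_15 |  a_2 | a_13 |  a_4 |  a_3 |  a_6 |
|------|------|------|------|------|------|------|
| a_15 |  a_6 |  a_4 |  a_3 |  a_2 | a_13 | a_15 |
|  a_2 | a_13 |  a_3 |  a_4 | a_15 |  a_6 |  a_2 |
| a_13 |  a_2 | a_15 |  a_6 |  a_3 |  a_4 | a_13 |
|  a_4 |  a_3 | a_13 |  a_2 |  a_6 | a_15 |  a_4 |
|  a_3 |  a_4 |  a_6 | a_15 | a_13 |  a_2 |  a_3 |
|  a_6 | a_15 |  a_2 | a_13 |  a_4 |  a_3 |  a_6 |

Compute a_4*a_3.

a_15

Read row a_4, column a_3: a_4*a_3 = a_15.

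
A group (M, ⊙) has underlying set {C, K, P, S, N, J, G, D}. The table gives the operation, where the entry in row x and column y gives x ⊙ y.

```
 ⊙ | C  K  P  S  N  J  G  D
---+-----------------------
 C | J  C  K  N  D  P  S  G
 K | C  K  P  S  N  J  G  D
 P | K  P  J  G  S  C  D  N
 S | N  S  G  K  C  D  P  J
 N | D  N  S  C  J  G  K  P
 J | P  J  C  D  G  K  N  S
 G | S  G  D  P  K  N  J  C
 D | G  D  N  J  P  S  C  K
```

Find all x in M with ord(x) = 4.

Identity is K. Compute the order of each non-identity element by repeated multiplication:
  C: C → J → P → K  (order 4)
  P: P → J → C → K  (order 4)
  S: S → K  (order 2)
  N: N → J → G → K  (order 4)
  J: J → K  (order 2)
  G: G → J → N → K  (order 4)
  D: D → K  (order 2)
Elements of order 4: {C, G, N, P}.

{C, G, N, P}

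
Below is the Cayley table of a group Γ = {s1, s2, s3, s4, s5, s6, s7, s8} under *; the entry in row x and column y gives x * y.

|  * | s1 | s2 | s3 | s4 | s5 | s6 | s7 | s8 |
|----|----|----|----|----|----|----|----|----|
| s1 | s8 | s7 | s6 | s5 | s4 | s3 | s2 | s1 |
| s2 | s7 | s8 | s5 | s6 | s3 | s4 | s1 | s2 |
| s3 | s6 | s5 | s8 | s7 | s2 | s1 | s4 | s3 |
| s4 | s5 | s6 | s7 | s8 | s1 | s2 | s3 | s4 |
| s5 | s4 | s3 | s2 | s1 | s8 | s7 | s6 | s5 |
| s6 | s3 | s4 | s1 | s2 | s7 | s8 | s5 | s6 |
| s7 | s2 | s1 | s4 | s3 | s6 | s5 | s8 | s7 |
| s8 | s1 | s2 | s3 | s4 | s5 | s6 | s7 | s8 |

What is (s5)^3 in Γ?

s5^1 = s5
s5^2 = s5 * s5 = s8
s5^3 = s8 * s5 = s5

s5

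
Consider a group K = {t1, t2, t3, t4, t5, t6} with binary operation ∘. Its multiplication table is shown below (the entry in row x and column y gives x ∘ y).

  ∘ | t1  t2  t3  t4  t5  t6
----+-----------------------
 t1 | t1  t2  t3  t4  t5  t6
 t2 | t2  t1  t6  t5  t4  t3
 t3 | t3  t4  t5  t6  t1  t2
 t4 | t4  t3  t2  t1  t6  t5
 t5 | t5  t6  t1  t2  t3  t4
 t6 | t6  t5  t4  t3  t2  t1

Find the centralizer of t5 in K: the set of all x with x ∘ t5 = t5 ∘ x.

{t1, t3, t5}

Compare row t5 with column t5 entry by entry.
t3 ∘ t5 = t1 = t5 ∘ t3, so t3 commutes with t5.
t4 ∘ t5 = t6 but t5 ∘ t4 = t2, so t4 does not.
Collecting the elements that commute with t5: C(t5) = {t1, t3, t5}.
(Structurally, K here is isomorphic to the symmetric group S_3.)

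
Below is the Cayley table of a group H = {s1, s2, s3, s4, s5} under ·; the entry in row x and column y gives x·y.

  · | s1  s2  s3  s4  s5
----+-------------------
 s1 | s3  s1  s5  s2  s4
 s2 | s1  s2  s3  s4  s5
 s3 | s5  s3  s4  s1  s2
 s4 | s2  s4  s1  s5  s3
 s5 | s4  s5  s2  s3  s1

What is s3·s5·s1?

s3·s5 = s2
s2·s1 = s1

s1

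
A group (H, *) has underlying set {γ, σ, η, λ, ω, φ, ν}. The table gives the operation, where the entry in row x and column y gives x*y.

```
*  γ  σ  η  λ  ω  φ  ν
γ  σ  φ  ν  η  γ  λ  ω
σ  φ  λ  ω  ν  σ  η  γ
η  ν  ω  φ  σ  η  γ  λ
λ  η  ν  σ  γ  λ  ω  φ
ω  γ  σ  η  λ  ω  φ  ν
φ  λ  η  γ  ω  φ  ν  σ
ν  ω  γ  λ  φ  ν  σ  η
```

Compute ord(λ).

The identity element is ω (its row matches the header).
λ^1 = λ
λ^2 = λ*λ = γ
λ^3 = γ*λ = η
λ^4 = η*λ = σ
λ^5 = σ*λ = ν
λ^6 = ν*λ = φ
λ^7 = φ*λ = ω
The first power of λ equal to the identity is λ^7, so ord(λ) = 7.
(Structurally, H here is isomorphic to the cyclic group Z_7.)

7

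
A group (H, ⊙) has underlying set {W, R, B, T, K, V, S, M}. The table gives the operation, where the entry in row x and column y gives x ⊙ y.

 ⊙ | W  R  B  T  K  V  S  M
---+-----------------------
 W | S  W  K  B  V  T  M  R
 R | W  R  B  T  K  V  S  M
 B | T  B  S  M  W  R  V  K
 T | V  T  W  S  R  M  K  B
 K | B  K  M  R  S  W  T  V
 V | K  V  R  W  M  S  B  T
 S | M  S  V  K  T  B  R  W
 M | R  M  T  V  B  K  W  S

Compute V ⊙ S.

B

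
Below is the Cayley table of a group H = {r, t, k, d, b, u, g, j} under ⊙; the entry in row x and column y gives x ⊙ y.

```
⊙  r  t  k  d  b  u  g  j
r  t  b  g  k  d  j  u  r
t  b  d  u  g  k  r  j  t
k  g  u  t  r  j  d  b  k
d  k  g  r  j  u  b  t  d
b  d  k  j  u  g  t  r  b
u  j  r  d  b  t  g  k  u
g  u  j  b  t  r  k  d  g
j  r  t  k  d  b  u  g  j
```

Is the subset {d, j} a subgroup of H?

{d, j} contains the identity j.
Checking products: every product of two elements of {d, j} (read from the table) lies in {d, j}, so the set is closed.
In a finite group, a nonempty closed subset is a subgroup. So {d, j} ≤ H.
(Structurally, H here is isomorphic to the cyclic group Z_8.)

Yes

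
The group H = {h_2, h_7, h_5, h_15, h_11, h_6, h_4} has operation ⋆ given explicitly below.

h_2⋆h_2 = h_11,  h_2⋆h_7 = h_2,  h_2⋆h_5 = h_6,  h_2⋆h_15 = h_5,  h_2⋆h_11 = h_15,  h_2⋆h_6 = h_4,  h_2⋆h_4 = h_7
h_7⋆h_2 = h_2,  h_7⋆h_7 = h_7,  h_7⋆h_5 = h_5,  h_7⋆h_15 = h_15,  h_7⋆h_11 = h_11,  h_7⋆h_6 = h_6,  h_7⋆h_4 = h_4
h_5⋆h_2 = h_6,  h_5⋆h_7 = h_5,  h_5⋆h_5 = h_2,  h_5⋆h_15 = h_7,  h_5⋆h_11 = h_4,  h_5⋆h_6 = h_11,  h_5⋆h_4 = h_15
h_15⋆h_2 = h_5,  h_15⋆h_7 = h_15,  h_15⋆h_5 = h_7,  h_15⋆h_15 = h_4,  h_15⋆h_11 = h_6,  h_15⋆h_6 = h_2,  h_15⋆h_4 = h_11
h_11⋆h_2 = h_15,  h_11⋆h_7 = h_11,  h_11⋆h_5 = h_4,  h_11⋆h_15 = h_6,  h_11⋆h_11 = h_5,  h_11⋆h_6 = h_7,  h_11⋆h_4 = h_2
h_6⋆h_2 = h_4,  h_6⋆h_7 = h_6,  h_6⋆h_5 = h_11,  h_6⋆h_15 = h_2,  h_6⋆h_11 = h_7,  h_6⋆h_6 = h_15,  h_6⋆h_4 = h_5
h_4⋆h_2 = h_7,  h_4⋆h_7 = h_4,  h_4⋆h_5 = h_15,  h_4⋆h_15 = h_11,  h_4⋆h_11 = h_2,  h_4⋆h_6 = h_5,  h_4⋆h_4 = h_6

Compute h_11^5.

h_11^1 = h_11
h_11^2 = h_11 ⋆ h_11 = h_5
h_11^3 = h_5 ⋆ h_11 = h_4
h_11^4 = h_4 ⋆ h_11 = h_2
h_11^5 = h_2 ⋆ h_11 = h_15
(Structurally, H here is isomorphic to the cyclic group Z_7.)

h_15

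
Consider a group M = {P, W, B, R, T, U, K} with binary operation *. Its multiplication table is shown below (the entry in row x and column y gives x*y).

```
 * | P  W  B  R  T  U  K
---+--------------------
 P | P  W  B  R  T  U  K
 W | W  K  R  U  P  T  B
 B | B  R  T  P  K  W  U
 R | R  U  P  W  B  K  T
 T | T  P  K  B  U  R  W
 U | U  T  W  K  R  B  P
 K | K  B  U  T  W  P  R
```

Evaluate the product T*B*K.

T*B = K
K*K = R
(Structurally, M here is isomorphic to the cyclic group Z_7.)

R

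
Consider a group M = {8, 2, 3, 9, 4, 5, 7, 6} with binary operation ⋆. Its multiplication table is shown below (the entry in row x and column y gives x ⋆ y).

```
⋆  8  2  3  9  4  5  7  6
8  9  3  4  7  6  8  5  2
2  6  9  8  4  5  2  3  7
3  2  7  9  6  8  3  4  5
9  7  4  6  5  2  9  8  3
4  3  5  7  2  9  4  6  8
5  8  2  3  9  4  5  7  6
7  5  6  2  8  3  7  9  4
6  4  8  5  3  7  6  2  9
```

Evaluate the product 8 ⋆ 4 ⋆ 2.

8 ⋆ 4 = 6
6 ⋆ 2 = 8

8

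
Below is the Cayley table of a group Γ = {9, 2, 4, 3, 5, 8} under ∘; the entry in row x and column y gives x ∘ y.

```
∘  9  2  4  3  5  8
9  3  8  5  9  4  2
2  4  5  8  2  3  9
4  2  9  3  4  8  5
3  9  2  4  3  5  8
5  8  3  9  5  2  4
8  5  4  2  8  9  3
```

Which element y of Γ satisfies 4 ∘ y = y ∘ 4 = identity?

4

First locate the identity: row 3 matches the header, so 3 is the identity.
Scan row 4 for 3: 4 ∘ 4 = 3. Hence 4^(-1) = 4.
(Structurally, Γ here is isomorphic to the symmetric group S_3.)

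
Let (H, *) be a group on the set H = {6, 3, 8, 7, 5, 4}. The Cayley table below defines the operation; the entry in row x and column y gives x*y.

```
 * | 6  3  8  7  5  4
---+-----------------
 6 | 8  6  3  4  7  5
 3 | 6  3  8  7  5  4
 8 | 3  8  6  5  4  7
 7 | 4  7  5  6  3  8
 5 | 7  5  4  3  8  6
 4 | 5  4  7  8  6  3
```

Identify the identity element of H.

3

The identity e satisfies e*x = x for all x, so its row in the table reproduces the column headers.
Row 3 reads: 6, 3, 8, 7, 5, 4 — exactly the header order. So 3 is the identity.
(Structurally, H here is isomorphic to the cyclic group Z_6.)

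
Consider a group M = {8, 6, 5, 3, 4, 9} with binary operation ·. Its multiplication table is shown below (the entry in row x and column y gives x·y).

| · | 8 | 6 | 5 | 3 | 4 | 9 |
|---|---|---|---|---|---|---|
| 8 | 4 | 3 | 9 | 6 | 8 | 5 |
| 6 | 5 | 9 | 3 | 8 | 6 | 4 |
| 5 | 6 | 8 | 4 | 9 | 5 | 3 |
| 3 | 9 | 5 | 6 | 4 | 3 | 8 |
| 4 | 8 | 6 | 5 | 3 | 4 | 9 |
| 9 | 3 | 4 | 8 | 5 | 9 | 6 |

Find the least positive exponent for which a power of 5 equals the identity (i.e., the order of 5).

The identity element is 4 (its row matches the header).
5^1 = 5
5^2 = 5·5 = 4
The first power of 5 equal to the identity is 5^2, so ord(5) = 2.

2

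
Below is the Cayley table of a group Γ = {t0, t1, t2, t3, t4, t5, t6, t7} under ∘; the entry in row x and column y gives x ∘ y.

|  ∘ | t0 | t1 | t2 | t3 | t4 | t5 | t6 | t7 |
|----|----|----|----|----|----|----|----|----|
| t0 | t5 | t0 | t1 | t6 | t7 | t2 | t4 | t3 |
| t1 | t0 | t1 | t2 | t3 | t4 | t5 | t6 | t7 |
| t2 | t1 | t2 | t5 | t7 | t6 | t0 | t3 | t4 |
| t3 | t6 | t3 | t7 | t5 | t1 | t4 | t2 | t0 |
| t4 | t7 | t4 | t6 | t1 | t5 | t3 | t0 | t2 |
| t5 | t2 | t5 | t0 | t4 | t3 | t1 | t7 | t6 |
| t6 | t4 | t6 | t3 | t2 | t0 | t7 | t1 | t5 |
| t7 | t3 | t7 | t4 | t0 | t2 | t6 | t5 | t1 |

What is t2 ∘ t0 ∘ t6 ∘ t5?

t7

t2 ∘ t0 = t1
t1 ∘ t6 = t6
t6 ∘ t5 = t7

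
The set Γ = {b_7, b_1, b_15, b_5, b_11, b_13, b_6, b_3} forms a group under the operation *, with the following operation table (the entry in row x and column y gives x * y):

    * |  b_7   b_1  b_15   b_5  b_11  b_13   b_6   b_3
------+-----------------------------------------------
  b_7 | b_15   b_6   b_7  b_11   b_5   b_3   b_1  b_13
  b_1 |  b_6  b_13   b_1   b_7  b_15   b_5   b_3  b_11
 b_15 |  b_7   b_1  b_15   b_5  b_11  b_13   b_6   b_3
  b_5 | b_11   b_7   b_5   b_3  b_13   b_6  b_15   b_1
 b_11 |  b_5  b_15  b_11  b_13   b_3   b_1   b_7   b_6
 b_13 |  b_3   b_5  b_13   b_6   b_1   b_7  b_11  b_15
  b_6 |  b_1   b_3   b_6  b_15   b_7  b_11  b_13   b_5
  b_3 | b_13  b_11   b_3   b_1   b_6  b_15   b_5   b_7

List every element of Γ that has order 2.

Identity is b_15. Compute the order of each non-identity element by repeated multiplication:
  b_7: b_7 → b_15  (order 2)
  b_1: b_1 → b_13 → b_5 → b_7 → b_6 → b_3 → b_11 → b_15  (order 8)
  b_5: b_5 → b_3 → b_1 → b_7 → b_11 → b_13 → b_6 → b_15  (order 8)
  b_11: b_11 → b_3 → b_6 → b_7 → b_5 → b_13 → b_1 → b_15  (order 8)
  b_13: b_13 → b_7 → b_3 → b_15  (order 4)
  b_6: b_6 → b_13 → b_11 → b_7 → b_1 → b_3 → b_5 → b_15  (order 8)
  b_3: b_3 → b_7 → b_13 → b_15  (order 4)
Elements of order 2: {b_7}.
(Structurally, Γ here is isomorphic to the cyclic group Z_8.)

{b_7}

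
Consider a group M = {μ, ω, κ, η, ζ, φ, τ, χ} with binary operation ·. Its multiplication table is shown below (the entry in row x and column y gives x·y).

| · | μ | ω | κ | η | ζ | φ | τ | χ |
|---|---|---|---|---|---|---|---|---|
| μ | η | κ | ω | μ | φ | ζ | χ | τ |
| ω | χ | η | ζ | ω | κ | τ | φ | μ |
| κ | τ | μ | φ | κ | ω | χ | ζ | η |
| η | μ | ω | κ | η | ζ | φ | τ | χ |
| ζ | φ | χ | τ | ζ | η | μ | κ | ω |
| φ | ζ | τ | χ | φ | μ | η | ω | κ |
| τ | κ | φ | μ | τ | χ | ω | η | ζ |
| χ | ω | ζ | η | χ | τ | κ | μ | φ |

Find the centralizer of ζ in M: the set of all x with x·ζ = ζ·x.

Compare row ζ with column ζ entry by entry.
μ·ζ = φ = ζ·μ, so μ commutes with ζ.
ω·ζ = κ but ζ·ω = χ, so ω does not.
Collecting the elements that commute with ζ: C(ζ) = {ζ, η, μ, φ}.

{ζ, η, μ, φ}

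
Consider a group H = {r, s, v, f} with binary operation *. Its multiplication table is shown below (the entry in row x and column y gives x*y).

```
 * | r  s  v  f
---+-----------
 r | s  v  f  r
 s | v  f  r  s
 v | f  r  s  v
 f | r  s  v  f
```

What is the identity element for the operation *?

The identity e satisfies e*x = x for all x, so its row in the table reproduces the column headers.
Row f reads: r, s, v, f — exactly the header order. So f is the identity.
(Structurally, H here is isomorphic to the cyclic group Z_4.)

f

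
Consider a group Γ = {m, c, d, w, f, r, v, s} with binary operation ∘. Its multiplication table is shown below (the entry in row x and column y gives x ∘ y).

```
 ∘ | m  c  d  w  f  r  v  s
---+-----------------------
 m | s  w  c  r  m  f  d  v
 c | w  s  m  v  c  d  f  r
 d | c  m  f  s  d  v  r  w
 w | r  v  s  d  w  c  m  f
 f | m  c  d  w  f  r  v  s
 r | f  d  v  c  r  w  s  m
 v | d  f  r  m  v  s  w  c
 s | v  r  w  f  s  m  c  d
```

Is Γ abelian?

Check whether the table is symmetric across its main diagonal.
Every entry (row x, col y) equals the entry (row y, col x), so Γ is abelian.
(In fact Γ ≅ the cyclic group Z_8.)

Yes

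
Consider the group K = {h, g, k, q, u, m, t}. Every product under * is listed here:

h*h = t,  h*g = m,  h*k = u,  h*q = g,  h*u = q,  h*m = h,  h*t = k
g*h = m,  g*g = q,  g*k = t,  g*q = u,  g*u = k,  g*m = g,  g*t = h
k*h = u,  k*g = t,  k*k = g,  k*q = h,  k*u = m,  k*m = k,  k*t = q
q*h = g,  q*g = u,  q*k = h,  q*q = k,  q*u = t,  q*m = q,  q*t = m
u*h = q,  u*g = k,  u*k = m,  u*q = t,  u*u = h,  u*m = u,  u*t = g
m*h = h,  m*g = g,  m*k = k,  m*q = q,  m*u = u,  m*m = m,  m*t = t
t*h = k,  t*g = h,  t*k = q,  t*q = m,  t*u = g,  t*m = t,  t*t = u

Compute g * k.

t

Read row g, column k: g * k = t.
(Structurally, K here is isomorphic to the cyclic group Z_7.)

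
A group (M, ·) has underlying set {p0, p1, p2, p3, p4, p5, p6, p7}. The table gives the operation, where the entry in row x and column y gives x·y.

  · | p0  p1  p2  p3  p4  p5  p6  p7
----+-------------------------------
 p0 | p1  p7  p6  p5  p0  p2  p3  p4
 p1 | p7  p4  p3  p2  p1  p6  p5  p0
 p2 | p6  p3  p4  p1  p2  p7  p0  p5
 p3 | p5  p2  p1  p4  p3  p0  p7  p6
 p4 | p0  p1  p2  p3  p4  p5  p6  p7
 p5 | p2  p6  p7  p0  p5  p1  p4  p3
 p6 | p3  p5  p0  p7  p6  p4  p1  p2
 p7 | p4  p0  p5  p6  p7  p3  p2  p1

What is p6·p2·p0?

p1

p6·p2 = p0
p0·p0 = p1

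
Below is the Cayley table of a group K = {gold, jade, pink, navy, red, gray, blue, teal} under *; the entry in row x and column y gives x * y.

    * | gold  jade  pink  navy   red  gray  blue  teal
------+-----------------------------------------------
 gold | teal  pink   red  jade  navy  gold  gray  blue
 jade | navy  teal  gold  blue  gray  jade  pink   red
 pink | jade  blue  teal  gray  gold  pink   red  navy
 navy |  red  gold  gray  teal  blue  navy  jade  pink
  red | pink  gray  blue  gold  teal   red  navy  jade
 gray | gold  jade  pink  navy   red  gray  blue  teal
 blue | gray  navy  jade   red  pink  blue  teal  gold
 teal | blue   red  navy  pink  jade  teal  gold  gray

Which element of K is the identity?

The identity e satisfies e * x = x for all x, so its row in the table reproduces the column headers.
Row gray reads: gold, jade, pink, navy, red, gray, blue, teal — exactly the header order. So gray is the identity.

gray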